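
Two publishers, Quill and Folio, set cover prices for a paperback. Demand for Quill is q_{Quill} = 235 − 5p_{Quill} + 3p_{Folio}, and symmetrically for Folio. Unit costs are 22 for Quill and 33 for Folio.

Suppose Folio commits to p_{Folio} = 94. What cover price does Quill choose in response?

Quill's profit: π = (p_{Quill} − 22)(235 − 5p_{Quill} + 3p_{Folio}).
∂π/∂p_{Quill} = 345 − 10p_{Quill} + 3p_{Folio} = 0 ⇒ p_{Quill} = 34.5 + 0.3p_{Folio}.
At p_{Folio} = 94: p_{Quill} = 34.5 + 0.3·94 = 62.7.

62.7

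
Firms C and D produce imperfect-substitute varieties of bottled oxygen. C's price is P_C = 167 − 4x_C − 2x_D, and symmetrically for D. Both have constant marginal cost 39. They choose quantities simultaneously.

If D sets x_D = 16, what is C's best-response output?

Firm C's profit: π = x_C(167 − 4x_C − 2x_D) − 39x_C.
∂π/∂x_C = 128 − 8x_C − 2x_D = 0 ⇒ x_C = 16 − 0.25x_D.
At x_D = 16: x_C = 16 − 0.25·16 = 12.

12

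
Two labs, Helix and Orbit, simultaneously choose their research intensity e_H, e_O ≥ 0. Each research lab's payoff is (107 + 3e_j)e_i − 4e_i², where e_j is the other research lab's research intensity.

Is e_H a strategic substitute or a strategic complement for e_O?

strategic complements

Helix's payoff is (107 + 3e_O)e_H − 4e_H².
∂π/∂e_H = 107 + 3e_O − 8e_H = 0, so e_H = 13.375 + 0.375e_O.
The best-response slope de_H/de_O = 0.375 > 0: the reaction function is upward-sloping, so the choices are strategic complements.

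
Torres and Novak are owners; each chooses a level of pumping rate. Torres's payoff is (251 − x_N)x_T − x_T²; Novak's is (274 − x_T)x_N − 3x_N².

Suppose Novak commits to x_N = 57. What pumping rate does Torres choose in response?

Expanding Torres's payoff: 251x_T − x_Nx_T − x_T².
∂π/∂x_T = 251 − x_N − 2x_T = 0, so x_T = 125.5 − 0.5x_N.
At x_N = 57: x_T = 125.5 − 0.5·57 = 97.

97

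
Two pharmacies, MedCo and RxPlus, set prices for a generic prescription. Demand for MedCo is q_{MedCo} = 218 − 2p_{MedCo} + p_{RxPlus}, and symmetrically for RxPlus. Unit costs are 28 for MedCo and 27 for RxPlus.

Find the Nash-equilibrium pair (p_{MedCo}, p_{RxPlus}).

MedCo's profit: π = (p_{MedCo} − 28)(218 − 2p_{MedCo} + p_{RxPlus}).
∂π/∂p_{MedCo} = 274 − 4p_{MedCo} + p_{RxPlus} = 0 ⇒ p_{MedCo} = 68.5 + 0.25p_{RxPlus}.
Similarly p_{RxPlus} = 68 + 0.25p_{MedCo}.
Solving the two reaction functions simultaneously: (1 − (0.25)(0.25))p_{MedCo} = 68.5 + 0.25·68, so 0.9375p_{MedCo} = 85.5 and p_{MedCo} = 91.2.
Then p_{RxPlus} = 68 + 0.25·91.2 = 90.8.

91.2, 90.8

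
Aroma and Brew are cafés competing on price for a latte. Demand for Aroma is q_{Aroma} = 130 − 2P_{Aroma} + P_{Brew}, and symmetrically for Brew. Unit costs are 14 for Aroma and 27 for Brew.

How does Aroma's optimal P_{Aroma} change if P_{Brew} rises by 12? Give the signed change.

Aroma's profit: π = (P_{Aroma} − 14)(130 − 2P_{Aroma} + P_{Brew}).
∂π/∂P_{Aroma} = 158 − 4P_{Aroma} + P_{Brew} = 0 ⇒ P_{Aroma} = 39.5 + 0.25P_{Brew}.
The reaction-function slope is 0.25, so a 12-unit rise in P_{Brew} moves P_{Aroma} by 0.25 × 12 = 3. Aroma's best response rises — the actions are strategic complements.

3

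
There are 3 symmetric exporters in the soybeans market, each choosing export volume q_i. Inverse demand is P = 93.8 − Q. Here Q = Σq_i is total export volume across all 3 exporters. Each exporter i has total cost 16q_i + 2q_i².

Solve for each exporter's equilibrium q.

A representative exporter's profit is π_i = q_i(93.8 − Q) − 16q_i − 2q_i², with Q = q_i + Σ_{j≠i} q_j.
First-order condition: 77.8 − 6q_i − Σ_{j≠i} q_j = 0.
Imposing symmetry (q_j = q for all j) turns Σ_{j≠i} q_j into 2q, so 77.8 = 8q and q = 9.725.

9.725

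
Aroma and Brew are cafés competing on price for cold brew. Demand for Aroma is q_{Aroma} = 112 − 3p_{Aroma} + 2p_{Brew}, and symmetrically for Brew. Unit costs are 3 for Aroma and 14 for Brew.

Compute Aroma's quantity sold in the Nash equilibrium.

Aroma's profit: π = (p_{Aroma} − 3)(112 − 3p_{Aroma} + 2p_{Brew}).
∂π/∂p_{Aroma} = 121 − 6p_{Aroma} + 2p_{Brew} = 0 ⇒ p_{Aroma} = 121/6 + (1/3)p_{Brew}.
Similarly p_{Brew} = 77/3 + (1/3)p_{Aroma}.
Substituting the second reaction function into the first: p_{Aroma} = 121/6 + (1/3)(77/3 + (1/3)p_{Aroma}), which gives (8/9)p_{Aroma} = 517/18 ⇒ p_{Aroma} = 32.3125.
Then p_{Brew} = 77/3 + (1/3)·32.3125 = 36.4375.
q_{Aroma} = 112 − 3·32.3125 + 2·36.4375 = 87.9375.

87.9375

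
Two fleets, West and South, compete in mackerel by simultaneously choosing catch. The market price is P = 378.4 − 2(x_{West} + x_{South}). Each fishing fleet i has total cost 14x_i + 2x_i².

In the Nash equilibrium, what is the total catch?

72.88

Fishing fleet West's profit: π = x_{West}(378.4 − 2(x_{West} + x_{South})) − 14x_{West} − 2x_{West}².
∂π/∂x_{West} = 364.4 − 8x_{West} − 2x_{South} = 0, so x_{West} = 45.55 − 0.25x_{South}.
By symmetry x_{South} = x_{West}; substituting into the reaction function, 1.25x_{West} = 45.55 and x_{West} = 36.44.
Total catch: 36.44 + 36.44 = 72.88.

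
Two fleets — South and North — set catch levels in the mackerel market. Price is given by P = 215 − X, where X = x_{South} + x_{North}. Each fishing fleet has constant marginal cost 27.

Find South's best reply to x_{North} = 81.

Fishing fleet South's profit: π = x_{South}(215 − (x_{South} + x_{North})) − 27x_{South}.
∂π/∂x_{South} = 188 − 2x_{South} − x_{North} = 0, so x_{South} = 94 − 0.5x_{North}.
At x_{North} = 81: x_{South} = 94 − 0.5·81 = 53.5.

53.5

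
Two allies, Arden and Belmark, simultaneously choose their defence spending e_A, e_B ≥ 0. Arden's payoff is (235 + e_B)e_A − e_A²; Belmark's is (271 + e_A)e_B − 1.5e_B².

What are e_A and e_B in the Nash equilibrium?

195.2, 155.4

Expanding Arden's payoff: 235e_A + e_Be_A − e_A².
∂π/∂e_A = 235 + e_B − 2e_A = 0, so e_A = 117.5 + 0.5e_B.
Likewise for Belmark: e_B = 271/3 + (1/3)e_A.
Plugging e_B into Arden's best response: e_A = 117.5 + 0.5(271/3 + (1/3)e_A) ⇒ (5/6)e_A = 488/3, so e_A = 195.2.
Then e_B = 271/3 + (1/3)·195.2 = 155.4.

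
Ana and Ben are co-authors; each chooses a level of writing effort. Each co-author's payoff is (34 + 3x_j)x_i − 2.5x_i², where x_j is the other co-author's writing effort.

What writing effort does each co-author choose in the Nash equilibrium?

Ana's payoff is (34 + 3x_B)x_A − 2.5x_A².
∂π/∂x_A = 34 + 3x_B − 5x_A = 0, so x_A = 6.8 + 0.6x_B.
Setting x_A = x_B in the reaction function: x_A = 6.8 + 0.6x_A, so x_A = 6.8 / 0.4 = 17.

17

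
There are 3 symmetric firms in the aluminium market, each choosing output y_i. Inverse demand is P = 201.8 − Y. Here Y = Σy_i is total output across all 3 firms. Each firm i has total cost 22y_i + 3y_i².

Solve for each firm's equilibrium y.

A representative firm's profit is π_i = y_i(201.8 − Y) − 22y_i − 3y_i², with Y = y_i + Σ_{j≠i} y_j.
First-order condition: 179.8 − 8y_i − Σ_{j≠i} y_j = 0.
With identical firms, set every y_j = y: then 179.8 − 8y − 2y = 0, i.e. y = 179.8/10 = 17.98.

17.98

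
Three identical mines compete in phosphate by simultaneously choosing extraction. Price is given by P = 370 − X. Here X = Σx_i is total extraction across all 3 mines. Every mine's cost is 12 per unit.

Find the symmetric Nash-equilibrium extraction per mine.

89.5

A representative mine's profit is π_i = x_i(370 − X) − 12x_i, with X = x_i + Σ_{j≠i} x_j.
First-order condition: 358 − 2x_i − Σ_{j≠i} x_j = 0.
With identical mines, set every x_j = x: then 358 − 2x − 2x = 0, i.e. x = 358/4 = 89.5.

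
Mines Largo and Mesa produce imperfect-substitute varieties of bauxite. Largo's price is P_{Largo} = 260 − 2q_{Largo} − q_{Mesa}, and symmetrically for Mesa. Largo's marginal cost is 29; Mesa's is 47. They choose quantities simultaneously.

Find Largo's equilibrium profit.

Mine Largo's profit: π = q_{Largo}(260 − 2q_{Largo} − q_{Mesa}) − 29q_{Largo}.
∂π/∂q_{Largo} = 231 − 4q_{Largo} − q_{Mesa} = 0 ⇒ q_{Largo} = 57.75 − 0.25q_{Mesa}.
Similarly q_{Mesa} = 53.25 − 0.25q_{Largo}.
Substituting the second reaction function into the first: q_{Largo} = 57.75 − 0.25(53.25 − 0.25q_{Largo}), which gives 0.9375q_{Largo} = 44.4375 ⇒ q_{Largo} = 47.4.
Then q_{Mesa} = 53.25 − 0.25·47.4 = 41.4.
P_{Largo} = 260 − 2·47.4 − 41.4 = 123.8.
Profit = (123.8 − 29)·47.4 = 4493.52.

4493.52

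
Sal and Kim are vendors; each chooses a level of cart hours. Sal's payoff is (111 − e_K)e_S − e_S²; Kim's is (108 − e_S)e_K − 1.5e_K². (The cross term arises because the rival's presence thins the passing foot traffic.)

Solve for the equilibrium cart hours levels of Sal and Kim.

45, 21

Expanding Sal's payoff: 111e_S − e_Ke_S − e_S².
∂π/∂e_S = 111 − e_K − 2e_S = 0, so e_S = 55.5 − 0.5e_K.
Likewise for Kim: e_K = 36 − (1/3)e_S.
Plugging e_K into Sal's best response: e_S = 55.5 − 0.5(36 − (1/3)e_S) ⇒ (5/6)e_S = 37.5, so e_S = 45.
Then e_K = 36 − (1/3)·45 = 21.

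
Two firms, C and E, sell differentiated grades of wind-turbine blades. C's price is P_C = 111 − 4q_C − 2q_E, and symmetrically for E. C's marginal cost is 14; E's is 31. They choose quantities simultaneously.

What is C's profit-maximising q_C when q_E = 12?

Firm C's profit: π = q_C(111 − 4q_C − 2q_E) − 14q_C.
∂π/∂q_C = 97 − 8q_C − 2q_E = 0 ⇒ q_C = 12.125 − 0.25q_E.
At q_E = 12: q_C = 12.125 − 0.25·12 = 9.125.

9.125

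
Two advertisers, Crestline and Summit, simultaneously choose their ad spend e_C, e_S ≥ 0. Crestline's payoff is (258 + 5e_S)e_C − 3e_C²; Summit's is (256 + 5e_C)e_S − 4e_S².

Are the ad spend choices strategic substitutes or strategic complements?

Expanding Crestline's payoff: 258e_C + 5e_Se_C − 3e_C².
∂π/∂e_C = 258 + 5e_S − 6e_C = 0, so e_C = 43 + (5/6)e_S.
The best-response slope de_C/de_S = 5/6 > 0: the reaction function is upward-sloping, so the choices are strategic complements.

strategic complements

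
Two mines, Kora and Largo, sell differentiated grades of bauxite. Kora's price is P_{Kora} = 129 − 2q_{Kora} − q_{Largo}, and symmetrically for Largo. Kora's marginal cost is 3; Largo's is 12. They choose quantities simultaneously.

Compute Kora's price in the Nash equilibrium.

54.6

Mine Kora's profit: π = q_{Kora}(129 − 2q_{Kora} − q_{Largo}) − 3q_{Kora}.
∂π/∂q_{Kora} = 126 − 4q_{Kora} − q_{Largo} = 0 ⇒ q_{Kora} = 31.5 − 0.25q_{Largo}.
Similarly q_{Largo} = 29.25 − 0.25q_{Kora}.
Solving the two reaction functions simultaneously: (1 − (−0.25)(−0.25))q_{Kora} = 31.5 − 0.25·29.25, so 0.9375q_{Kora} = 24.1875 and q_{Kora} = 25.8.
Then q_{Largo} = 29.25 − 0.25·25.8 = 22.8.
P_{Kora} = 129 − 2·25.8 − 22.8 = 54.6.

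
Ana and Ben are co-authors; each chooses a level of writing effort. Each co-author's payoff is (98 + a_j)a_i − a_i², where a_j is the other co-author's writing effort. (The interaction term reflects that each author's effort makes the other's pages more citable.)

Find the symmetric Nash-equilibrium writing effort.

98

Ana's payoff is (98 + a_B)a_A − a_A².
∂π/∂a_A = 98 + a_B − 2a_A = 0, so a_A = 49 + 0.5a_B.
Setting a_A = a_B in the reaction function: a_A = 49 + 0.5a_A, so a_A = 49 / 0.5 = 98.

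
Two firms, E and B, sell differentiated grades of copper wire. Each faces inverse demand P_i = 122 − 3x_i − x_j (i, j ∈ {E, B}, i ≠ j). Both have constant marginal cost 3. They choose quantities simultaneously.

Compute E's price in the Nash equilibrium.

54

Firm E's profit: π = x_E(122 − 3x_E − x_B) − 3x_E.
∂π/∂x_E = 119 − 6x_E − x_B = 0 ⇒ x_E = 119/6 − (1/6)x_B.
Setting x_E = x_B in the reaction function: x_E = 119/6 − (1/6)x_E, so x_E = (119/6) / (7/6) = 17.
P_E = 122 − 3·17 − 17 = 54.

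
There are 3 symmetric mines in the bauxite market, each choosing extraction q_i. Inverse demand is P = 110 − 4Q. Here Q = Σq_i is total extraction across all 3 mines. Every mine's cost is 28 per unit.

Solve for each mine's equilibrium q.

A representative mine's profit is π_i = q_i(110 − 4Q) − 28q_i, with Q = q_i + Σ_{j≠i} q_j.
First-order condition: 82 − 8q_i − 4Σ_{j≠i} q_j = 0.
With identical mines, set every q_j = q: then 82 − 8q − 8q = 0, i.e. q = 82/16 = 5.125.

5.125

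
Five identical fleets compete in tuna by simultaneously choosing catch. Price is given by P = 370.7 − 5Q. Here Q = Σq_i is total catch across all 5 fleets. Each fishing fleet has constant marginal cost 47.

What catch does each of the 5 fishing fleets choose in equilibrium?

10.79

A representative fishing fleet's profit is π_i = q_i(370.7 − 5Q) − 47q_i, with Q = q_i + Σ_{j≠i} q_j.
First-order condition: 323.7 − 10q_i − 5Σ_{j≠i} q_j = 0.
Imposing symmetry (q_j = q for all j) turns Σ_{j≠i} q_j into 4q, so 323.7 = 30q and q = 10.79.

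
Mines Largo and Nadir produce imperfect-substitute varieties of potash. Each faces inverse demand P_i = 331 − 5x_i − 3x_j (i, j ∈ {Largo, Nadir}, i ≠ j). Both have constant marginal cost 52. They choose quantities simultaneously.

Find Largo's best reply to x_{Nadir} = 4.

26.7

Mine Largo's profit: π = x_{Largo}(331 − 5x_{Largo} − 3x_{Nadir}) − 52x_{Largo}.
∂π/∂x_{Largo} = 279 − 10x_{Largo} − 3x_{Nadir} = 0 ⇒ x_{Largo} = 27.9 − 0.3x_{Nadir}.
At x_{Nadir} = 4: x_{Largo} = 27.9 − 0.3·4 = 26.7.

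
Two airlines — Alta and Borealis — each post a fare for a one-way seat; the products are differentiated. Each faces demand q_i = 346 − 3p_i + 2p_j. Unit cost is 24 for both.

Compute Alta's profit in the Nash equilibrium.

19440.75

Alta's profit: π = (p_{Alta} − 24)(346 − 3p_{Alta} + 2p_{Borealis}).
∂π/∂p_{Alta} = 418 − 6p_{Alta} + 2p_{Borealis} = 0 ⇒ p_{Alta} = 209/3 + (1/3)p_{Borealis}.
Setting p_{Alta} = p_{Borealis} in the reaction function: p_{Alta} = 209/3 + (1/3)p_{Alta}, so p_{Alta} = (209/3) / (2/3) = 104.5.
q_{Alta} = 346 − 3·104.5 + 2·104.5 = 241.5.
Profit = (104.5 − 24)·241.5 = 19440.75.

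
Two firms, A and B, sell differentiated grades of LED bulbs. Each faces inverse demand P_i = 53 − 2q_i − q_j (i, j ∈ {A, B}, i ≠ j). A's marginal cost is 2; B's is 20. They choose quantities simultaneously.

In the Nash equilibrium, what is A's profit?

259.92

Firm A's profit: π = q_A(53 − 2q_A − q_B) − 2q_A.
∂π/∂q_A = 51 − 4q_A − q_B = 0 ⇒ q_A = 12.75 − 0.25q_B.
Similarly q_B = 8.25 − 0.25q_A.
Solving the two reaction functions simultaneously: (1 − (−0.25)(−0.25))q_A = 12.75 − 0.25·8.25, so 0.9375q_A = 10.6875 and q_A = 11.4.
Then q_B = 8.25 − 0.25·11.4 = 5.4.
P_A = 53 − 2·11.4 − 5.4 = 24.8.
Profit = (24.8 − 2)·11.4 = 259.92.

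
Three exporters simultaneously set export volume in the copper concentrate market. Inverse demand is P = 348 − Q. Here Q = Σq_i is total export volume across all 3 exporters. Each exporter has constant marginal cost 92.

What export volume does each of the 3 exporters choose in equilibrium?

64

A representative exporter's profit is π_i = q_i(348 − Q) − 92q_i, with Q = q_i + Σ_{j≠i} q_j.
First-order condition: 256 − 2q_i − Σ_{j≠i} q_j = 0.
With identical exporters, set every q_j = q: then 256 − 2q − 2q = 0, i.e. q = 256/4 = 64.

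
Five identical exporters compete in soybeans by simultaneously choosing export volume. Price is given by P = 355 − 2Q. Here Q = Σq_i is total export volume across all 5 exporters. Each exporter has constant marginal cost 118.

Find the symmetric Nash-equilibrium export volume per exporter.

19.75

A representative exporter's profit is π_i = q_i(355 − 2Q) − 118q_i, with Q = q_i + Σ_{j≠i} q_j.
First-order condition: 237 − 4q_i − 2Σ_{j≠i} q_j = 0.
With identical exporters, set every q_j = q: then 237 − 4q − 8q = 0, i.e. q = 237/12 = 19.75.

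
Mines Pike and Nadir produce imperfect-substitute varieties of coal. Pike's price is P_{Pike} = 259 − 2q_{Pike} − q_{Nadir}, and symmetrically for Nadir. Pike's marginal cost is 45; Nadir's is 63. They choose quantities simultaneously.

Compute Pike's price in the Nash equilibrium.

Mine Pike's profit: π = q_{Pike}(259 − 2q_{Pike} − q_{Nadir}) − 45q_{Pike}.
∂π/∂q_{Pike} = 214 − 4q_{Pike} − q_{Nadir} = 0 ⇒ q_{Pike} = 53.5 − 0.25q_{Nadir}.
Similarly q_{Nadir} = 49 − 0.25q_{Pike}.
Plugging q_{Nadir} into Pike's best response: q_{Pike} = 53.5 − 0.25(49 − 0.25q_{Pike}) ⇒ 0.9375q_{Pike} = 41.25, so q_{Pike} = 44.
Then q_{Nadir} = 49 − 0.25·44 = 38.
P_{Pike} = 259 − 2·44 − 38 = 133.

133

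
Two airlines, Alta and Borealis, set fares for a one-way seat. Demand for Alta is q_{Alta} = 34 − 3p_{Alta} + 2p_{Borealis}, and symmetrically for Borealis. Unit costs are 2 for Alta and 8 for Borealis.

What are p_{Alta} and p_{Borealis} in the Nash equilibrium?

11.125, 13.375

Alta's profit: π = (p_{Alta} − 2)(34 − 3p_{Alta} + 2p_{Borealis}).
∂π/∂p_{Alta} = 40 − 6p_{Alta} + 2p_{Borealis} = 0 ⇒ p_{Alta} = 20/3 + (1/3)p_{Borealis}.
Similarly p_{Borealis} = 29/3 + (1/3)p_{Alta}.
Solving the two reaction functions simultaneously: (1 − (1/3)(1/3))p_{Alta} = 20/3 + (1/3)·(29/3), so (8/9)p_{Alta} = 89/9 and p_{Alta} = 11.125.
Then p_{Borealis} = 29/3 + (1/3)·11.125 = 13.375.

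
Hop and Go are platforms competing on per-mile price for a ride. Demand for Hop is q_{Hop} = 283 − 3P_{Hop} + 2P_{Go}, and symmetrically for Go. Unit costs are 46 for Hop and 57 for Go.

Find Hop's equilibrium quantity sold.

183.9375

Hop's profit: π = (P_{Hop} − 46)(283 − 3P_{Hop} + 2P_{Go}).
∂π/∂P_{Hop} = 421 − 6P_{Hop} + 2P_{Go} = 0 ⇒ P_{Hop} = 421/6 + (1/3)P_{Go}.
Similarly P_{Go} = 227/3 + (1/3)P_{Hop}.
Substituting the second reaction function into the first: P_{Hop} = 421/6 + (1/3)(227/3 + (1/3)P_{Hop}), which gives (8/9)P_{Hop} = 1717/18 ⇒ P_{Hop} = 107.3125.
Then P_{Go} = 227/3 + (1/3)·107.3125 = 111.4375.
q_{Hop} = 283 − 3·107.3125 + 2·111.4375 = 183.9375.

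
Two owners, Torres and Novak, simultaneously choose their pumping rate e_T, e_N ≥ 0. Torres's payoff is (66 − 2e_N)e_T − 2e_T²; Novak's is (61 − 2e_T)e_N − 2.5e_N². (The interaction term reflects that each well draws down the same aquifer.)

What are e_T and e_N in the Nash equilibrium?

13, 7

Expanding Torres's payoff: 66e_T − 2e_Ne_T − 2e_T².
∂π/∂e_T = 66 − 2e_N − 4e_T = 0, so e_T = 16.5 − 0.5e_N.
Likewise for Novak: e_N = 12.2 − 0.4e_T.
Plugging e_N into Torres's best response: e_T = 16.5 − 0.5(12.2 − 0.4e_T) ⇒ 0.8e_T = 10.4, so e_T = 13.
Then e_N = 12.2 − 0.4·13 = 7.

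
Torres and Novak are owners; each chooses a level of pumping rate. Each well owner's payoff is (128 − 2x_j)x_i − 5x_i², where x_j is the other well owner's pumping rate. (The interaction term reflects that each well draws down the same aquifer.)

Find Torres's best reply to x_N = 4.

Torres's payoff is (128 − 2x_N)x_T − 5x_T².
∂π/∂x_T = 128 − 2x_N − 10x_T = 0, so x_T = 12.8 − 0.2x_N.
At x_N = 4: x_T = 12.8 − 0.2·4 = 12.

12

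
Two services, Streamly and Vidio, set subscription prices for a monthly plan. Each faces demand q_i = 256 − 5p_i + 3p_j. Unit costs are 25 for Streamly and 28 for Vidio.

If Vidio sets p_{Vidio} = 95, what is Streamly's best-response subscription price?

66.6

Streamly's profit: π = (p_{Streamly} − 25)(256 − 5p_{Streamly} + 3p_{Vidio}).
∂π/∂p_{Streamly} = 381 − 10p_{Streamly} + 3p_{Vidio} = 0 ⇒ p_{Streamly} = 38.1 + 0.3p_{Vidio}.
At p_{Vidio} = 95: p_{Streamly} = 38.1 + 0.3·95 = 66.6.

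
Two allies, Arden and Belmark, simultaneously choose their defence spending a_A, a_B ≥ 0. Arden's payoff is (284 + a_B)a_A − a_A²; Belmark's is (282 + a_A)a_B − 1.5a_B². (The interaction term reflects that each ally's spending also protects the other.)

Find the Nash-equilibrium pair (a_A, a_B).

226.8, 169.6

Expanding Arden's payoff: 284a_A + a_Ba_A − a_A².
∂π/∂a_A = 284 + a_B − 2a_A = 0, so a_A = 142 + 0.5a_B.
Likewise for Belmark: a_B = 94 + (1/3)a_A.
Solving the two reaction functions simultaneously: (1 − (0.5)(1/3))a_A = 142 + 0.5·94, so (5/6)a_A = 189 and a_A = 226.8.
Then a_B = 94 + (1/3)·226.8 = 169.6.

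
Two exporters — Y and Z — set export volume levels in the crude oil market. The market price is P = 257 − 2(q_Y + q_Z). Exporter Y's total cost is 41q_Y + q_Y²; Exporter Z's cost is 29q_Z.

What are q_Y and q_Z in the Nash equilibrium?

20.4, 46.8

Exporter Y's profit: π = q_Y(257 − 2(q_Y + q_Z)) − 41q_Y − q_Y².
∂π/∂q_Y = 216 − 6q_Y − 2q_Z = 0, so q_Y = 36 − (1/3)q_Z.
For Z: ∂π/∂q_Z = 228 − 4q_Z − 2q_Y = 0 ⇒ q_Z = 57 − 0.5q_Y.
Solving the two reaction functions simultaneously: (1 − (−1/3)(−0.5))q_Y = 36 − (1/3)·57, so (5/6)q_Y = 17 and q_Y = 20.4.
Then q_Z = 57 − 0.5·20.4 = 46.8.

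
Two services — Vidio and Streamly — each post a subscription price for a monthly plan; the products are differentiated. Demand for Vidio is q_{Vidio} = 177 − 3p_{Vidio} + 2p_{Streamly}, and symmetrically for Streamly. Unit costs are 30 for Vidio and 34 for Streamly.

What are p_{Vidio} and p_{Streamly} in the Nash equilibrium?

67.5, 69

Vidio's profit: π = (p_{Vidio} − 30)(177 − 3p_{Vidio} + 2p_{Streamly}).
∂π/∂p_{Vidio} = 267 − 6p_{Vidio} + 2p_{Streamly} = 0 ⇒ p_{Vidio} = 44.5 + (1/3)p_{Streamly}.
Similarly p_{Streamly} = 46.5 + (1/3)p_{Vidio}.
Substituting the second reaction function into the first: p_{Vidio} = 44.5 + (1/3)(46.5 + (1/3)p_{Vidio}), which gives (8/9)p_{Vidio} = 60 ⇒ p_{Vidio} = 67.5.
Then p_{Streamly} = 46.5 + (1/3)·67.5 = 69.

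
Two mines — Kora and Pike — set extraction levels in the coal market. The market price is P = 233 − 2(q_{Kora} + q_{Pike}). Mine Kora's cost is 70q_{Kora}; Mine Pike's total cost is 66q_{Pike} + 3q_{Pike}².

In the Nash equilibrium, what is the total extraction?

45.5

Mine Kora's profit: π = q_{Kora}(233 − 2(q_{Kora} + q_{Pike})) − 70q_{Kora}.
∂π/∂q_{Kora} = 163 − 4q_{Kora} − 2q_{Pike} = 0, so q_{Kora} = 40.75 − 0.5q_{Pike}.
For Pike: ∂π/∂q_{Pike} = 167 − 10q_{Pike} − 2q_{Kora} = 0 ⇒ q_{Pike} = 16.7 − 0.2q_{Kora}.
Substituting the second reaction function into the first: q_{Kora} = 40.75 − 0.5(16.7 − 0.2q_{Kora}), which gives 0.9q_{Kora} = 32.4 ⇒ q_{Kora} = 36.
Then q_{Pike} = 16.7 − 0.2·36 = 9.5.
Total extraction: 36 + 9.5 = 45.5.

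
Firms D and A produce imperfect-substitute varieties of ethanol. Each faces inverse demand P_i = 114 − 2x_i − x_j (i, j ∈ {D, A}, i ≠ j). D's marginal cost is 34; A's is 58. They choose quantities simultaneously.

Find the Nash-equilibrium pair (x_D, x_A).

Firm D's profit: π = x_D(114 − 2x_D − x_A) − 34x_D.
∂π/∂x_D = 80 − 4x_D − x_A = 0 ⇒ x_D = 20 − 0.25x_A.
Similarly x_A = 14 − 0.25x_D.
Solving the two reaction functions simultaneously: (1 − (−0.25)(−0.25))x_D = 20 − 0.25·14, so 0.9375x_D = 16.5 and x_D = 17.6.
Then x_A = 14 − 0.25·17.6 = 9.6.

17.6, 9.6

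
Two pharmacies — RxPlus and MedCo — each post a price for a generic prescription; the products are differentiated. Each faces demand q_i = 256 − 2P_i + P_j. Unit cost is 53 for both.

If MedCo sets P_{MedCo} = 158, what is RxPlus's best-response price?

130

RxPlus's profit: π = (P_{RxPlus} − 53)(256 − 2P_{RxPlus} + P_{MedCo}).
∂π/∂P_{RxPlus} = 362 − 4P_{RxPlus} + P_{MedCo} = 0 ⇒ P_{RxPlus} = 90.5 + 0.25P_{MedCo}.
At P_{MedCo} = 158: P_{RxPlus} = 90.5 + 0.25·158 = 130.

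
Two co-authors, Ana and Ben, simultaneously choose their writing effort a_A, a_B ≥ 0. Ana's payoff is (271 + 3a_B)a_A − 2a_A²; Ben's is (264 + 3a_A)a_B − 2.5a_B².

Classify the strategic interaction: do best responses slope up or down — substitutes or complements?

Expanding Ana's payoff: 271a_A + 3a_Ba_A − 2a_A².
∂π/∂a_A = 271 + 3a_B − 4a_A = 0, so a_A = 67.75 + 0.75a_B.
The best-response slope da_A/da_B = 0.75 > 0: the reaction function is upward-sloping, so the choices are strategic complements.

strategic complements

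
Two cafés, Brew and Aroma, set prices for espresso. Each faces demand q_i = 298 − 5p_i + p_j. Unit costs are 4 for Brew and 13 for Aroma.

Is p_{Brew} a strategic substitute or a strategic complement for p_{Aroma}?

Brew's profit: π = (p_{Brew} − 4)(298 − 5p_{Brew} + p_{Aroma}).
∂π/∂p_{Brew} = 318 − 10p_{Brew} + p_{Aroma} = 0 ⇒ p_{Brew} = 31.8 + 0.1p_{Aroma}.
The best-response slope dp_{Brew}/dp_{Aroma} = 0.1 > 0: the reaction function is upward-sloping, so the choices are strategic complements.

strategic complements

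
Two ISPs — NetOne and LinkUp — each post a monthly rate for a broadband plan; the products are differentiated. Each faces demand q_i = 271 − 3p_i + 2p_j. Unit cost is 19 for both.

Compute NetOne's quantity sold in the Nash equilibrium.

189

NetOne's profit: π = (p_{NetOne} − 19)(271 − 3p_{NetOne} + 2p_{LinkUp}).
∂π/∂p_{NetOne} = 328 − 6p_{NetOne} + 2p_{LinkUp} = 0 ⇒ p_{NetOne} = 164/3 + (1/3)p_{LinkUp}.
Setting p_{NetOne} = p_{LinkUp} in the reaction function: p_{NetOne} = 164/3 + (1/3)p_{NetOne}, so p_{NetOne} = (164/3) / (2/3) = 82.
q_{NetOne} = 271 − 3·82 + 2·82 = 189.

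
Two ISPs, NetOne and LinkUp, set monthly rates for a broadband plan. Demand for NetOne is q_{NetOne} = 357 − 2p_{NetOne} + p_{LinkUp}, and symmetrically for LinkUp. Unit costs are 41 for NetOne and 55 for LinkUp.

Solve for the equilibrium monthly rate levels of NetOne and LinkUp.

NetOne's profit: π = (p_{NetOne} − 41)(357 − 2p_{NetOne} + p_{LinkUp}).
∂π/∂p_{NetOne} = 439 − 4p_{NetOne} + p_{LinkUp} = 0 ⇒ p_{NetOne} = 109.75 + 0.25p_{LinkUp}.
Similarly p_{LinkUp} = 116.75 + 0.25p_{NetOne}.
Solving the two reaction functions simultaneously: (1 − (0.25)(0.25))p_{NetOne} = 109.75 + 0.25·116.75, so 0.9375p_{NetOne} = 138.9375 and p_{NetOne} = 148.2.
Then p_{LinkUp} = 116.75 + 0.25·148.2 = 153.8.

148.2, 153.8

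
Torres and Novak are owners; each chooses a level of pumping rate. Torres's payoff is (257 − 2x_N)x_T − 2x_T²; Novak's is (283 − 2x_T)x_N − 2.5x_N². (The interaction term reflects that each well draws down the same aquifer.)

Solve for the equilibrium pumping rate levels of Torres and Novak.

Expanding Torres's payoff: 257x_T − 2x_Nx_T − 2x_T².
∂π/∂x_T = 257 − 2x_N − 4x_T = 0, so x_T = 64.25 − 0.5x_N.
Likewise for Novak: x_N = 56.6 − 0.4x_T.
Plugging x_N into Torres's best response: x_T = 64.25 − 0.5(56.6 − 0.4x_T) ⇒ 0.8x_T = 35.95, so x_T = 44.9375.
Then x_N = 56.6 − 0.4·44.9375 = 38.625.

44.9375, 38.625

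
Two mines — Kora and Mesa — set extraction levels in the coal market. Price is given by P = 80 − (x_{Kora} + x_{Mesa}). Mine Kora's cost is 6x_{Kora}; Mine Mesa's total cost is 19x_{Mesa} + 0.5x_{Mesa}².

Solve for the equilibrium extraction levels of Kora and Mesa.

32.2, 9.6

Mine Kora's profit: π = x_{Kora}(80 − (x_{Kora} + x_{Mesa})) − 6x_{Kora}.
∂π/∂x_{Kora} = 74 − 2x_{Kora} − x_{Mesa} = 0, so x_{Kora} = 37 − 0.5x_{Mesa}.
For Mesa: ∂π/∂x_{Mesa} = 61 − 3x_{Mesa} − x_{Kora} = 0 ⇒ x_{Mesa} = 61/3 − (1/3)x_{Kora}.
Plugging x_{Mesa} into Kora's best response: x_{Kora} = 37 − 0.5(61/3 − (1/3)x_{Kora}) ⇒ (5/6)x_{Kora} = 161/6, so x_{Kora} = 32.2.
Then x_{Mesa} = 61/3 − (1/3)·32.2 = 9.6.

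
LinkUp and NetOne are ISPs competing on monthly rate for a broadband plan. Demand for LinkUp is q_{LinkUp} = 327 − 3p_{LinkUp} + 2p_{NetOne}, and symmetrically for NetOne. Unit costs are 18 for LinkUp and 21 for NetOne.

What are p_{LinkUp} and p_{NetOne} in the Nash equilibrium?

LinkUp's profit: π = (p_{LinkUp} − 18)(327 − 3p_{LinkUp} + 2p_{NetOne}).
∂π/∂p_{LinkUp} = 381 − 6p_{LinkUp} + 2p_{NetOne} = 0 ⇒ p_{LinkUp} = 63.5 + (1/3)p_{NetOne}.
Similarly p_{NetOne} = 65 + (1/3)p_{LinkUp}.
Plugging p_{NetOne} into LinkUp's best response: p_{LinkUp} = 63.5 + (1/3)(65 + (1/3)p_{LinkUp}) ⇒ (8/9)p_{LinkUp} = 511/6, so p_{LinkUp} = 95.8125.
Then p_{NetOne} = 65 + (1/3)·95.8125 = 96.9375.

95.8125, 96.9375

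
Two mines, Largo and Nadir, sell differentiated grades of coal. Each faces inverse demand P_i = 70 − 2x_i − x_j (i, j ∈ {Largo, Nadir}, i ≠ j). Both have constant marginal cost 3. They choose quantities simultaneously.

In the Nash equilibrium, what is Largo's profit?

Mine Largo's profit: π = x_{Largo}(70 − 2x_{Largo} − x_{Nadir}) − 3x_{Largo}.
∂π/∂x_{Largo} = 67 − 4x_{Largo} − x_{Nadir} = 0 ⇒ x_{Largo} = 16.75 − 0.25x_{Nadir}.
The game is symmetric, so in equilibrium x_{Nadir} = x_{Largo}: the reaction function gives 1.25x_{Largo} = 16.75, hence x_{Largo} = 13.4.
P_{Largo} = 70 − 2·13.4 − 13.4 = 29.8.
Profit = (29.8 − 3)·13.4 = 359.12.

359.12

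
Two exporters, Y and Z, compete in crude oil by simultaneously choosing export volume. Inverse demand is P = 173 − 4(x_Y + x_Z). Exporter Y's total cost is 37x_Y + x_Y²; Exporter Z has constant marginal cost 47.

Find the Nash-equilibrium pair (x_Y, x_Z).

Exporter Y's profit: π = x_Y(173 − 4(x_Y + x_Z)) − 37x_Y − x_Y².
∂π/∂x_Y = 136 − 10x_Y − 4x_Z = 0, so x_Y = 13.6 − 0.4x_Z.
For Z: ∂π/∂x_Z = 126 − 8x_Z − 4x_Y = 0 ⇒ x_Z = 15.75 − 0.5x_Y.
Substituting the second reaction function into the first: x_Y = 13.6 − 0.4(15.75 − 0.5x_Y), which gives 0.8x_Y = 7.3 ⇒ x_Y = 9.125.
Then x_Z = 15.75 − 0.5·9.125 = 11.1875.

9.125, 11.1875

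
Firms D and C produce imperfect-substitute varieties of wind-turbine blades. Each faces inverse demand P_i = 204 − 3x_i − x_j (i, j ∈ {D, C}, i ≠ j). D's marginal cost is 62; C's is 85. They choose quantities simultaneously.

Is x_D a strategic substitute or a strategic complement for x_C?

strategic substitutes

Firm D's profit: π = x_D(204 − 3x_D − x_C) − 62x_D.
∂π/∂x_D = 142 − 6x_D − x_C = 0 ⇒ x_D = 71/3 − (1/6)x_C.
The best-response slope dx_D/dx_C = −1/6 < 0: the reaction function is downward-sloping, so the choices are strategic substitutes.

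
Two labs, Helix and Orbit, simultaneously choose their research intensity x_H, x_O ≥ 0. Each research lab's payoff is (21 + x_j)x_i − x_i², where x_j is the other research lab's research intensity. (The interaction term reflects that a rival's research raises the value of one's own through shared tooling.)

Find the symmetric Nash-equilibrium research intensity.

21

Helix's payoff is (21 + x_O)x_H − x_H².
∂π/∂x_H = 21 + x_O − 2x_H = 0, so x_H = 10.5 + 0.5x_O.
By symmetry x_O = x_H; substituting into the reaction function, 0.5x_H = 10.5 and x_H = 21.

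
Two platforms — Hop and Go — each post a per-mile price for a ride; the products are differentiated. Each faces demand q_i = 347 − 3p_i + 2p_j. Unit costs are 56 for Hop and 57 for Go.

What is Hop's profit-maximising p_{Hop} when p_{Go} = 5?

Hop's profit: π = (p_{Hop} − 56)(347 − 3p_{Hop} + 2p_{Go}).
∂π/∂p_{Hop} = 515 − 6p_{Hop} + 2p_{Go} = 0 ⇒ p_{Hop} = 515/6 + (1/3)p_{Go}.
At p_{Go} = 5: p_{Hop} = 515/6 + (1/3)·5 = 87.5.

87.5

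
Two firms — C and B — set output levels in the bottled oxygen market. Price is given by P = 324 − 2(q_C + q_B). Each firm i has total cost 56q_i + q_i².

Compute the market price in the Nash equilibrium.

190

Firm C's profit: π = q_C(324 − 2(q_C + q_B)) − 56q_C − q_C².
∂π/∂q_C = 268 − 6q_C − 2q_B = 0, so q_C = 134/3 − (1/3)q_B.
The game is symmetric, so in equilibrium q_B = q_C: the reaction function gives (4/3)q_C = 134/3, hence q_C = 33.5.
Equilibrium price: P = 324 − 2·67 = 190.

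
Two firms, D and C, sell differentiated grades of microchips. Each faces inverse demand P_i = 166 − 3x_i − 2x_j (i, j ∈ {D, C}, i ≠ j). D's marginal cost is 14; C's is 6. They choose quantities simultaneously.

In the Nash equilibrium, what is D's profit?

1026.75

Firm D's profit: π = x_D(166 − 3x_D − 2x_C) − 14x_D.
∂π/∂x_D = 152 − 6x_D − 2x_C = 0 ⇒ x_D = 76/3 − (1/3)x_C.
Similarly x_C = 80/3 − (1/3)x_D.
Substituting the second reaction function into the first: x_D = 76/3 − (1/3)(80/3 − (1/3)x_D), which gives (8/9)x_D = 148/9 ⇒ x_D = 18.5.
Then x_C = 80/3 − (1/3)·18.5 = 20.5.
P_D = 166 − 3·18.5 − 2·20.5 = 69.5.
Profit = (69.5 − 14)·18.5 = 1026.75.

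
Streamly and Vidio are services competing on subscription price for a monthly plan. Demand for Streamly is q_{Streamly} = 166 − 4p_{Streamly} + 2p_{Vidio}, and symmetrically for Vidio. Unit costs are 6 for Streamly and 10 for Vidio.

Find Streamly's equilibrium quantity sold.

Streamly's profit: π = (p_{Streamly} − 6)(166 − 4p_{Streamly} + 2p_{Vidio}).
∂π/∂p_{Streamly} = 190 − 8p_{Streamly} + 2p_{Vidio} = 0 ⇒ p_{Streamly} = 23.75 + 0.25p_{Vidio}.
Similarly p_{Vidio} = 25.75 + 0.25p_{Streamly}.
Substituting the second reaction function into the first: p_{Streamly} = 23.75 + 0.25(25.75 + 0.25p_{Streamly}), which gives 0.9375p_{Streamly} = 30.1875 ⇒ p_{Streamly} = 32.2.
Then p_{Vidio} = 25.75 + 0.25·32.2 = 33.8.
q_{Streamly} = 166 − 4·32.2 + 2·33.8 = 104.8.

104.8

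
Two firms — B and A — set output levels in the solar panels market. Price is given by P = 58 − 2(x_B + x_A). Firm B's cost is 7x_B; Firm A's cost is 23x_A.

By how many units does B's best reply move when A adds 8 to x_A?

Firm B's profit: π = x_B(58 − 2(x_B + x_A)) − 7x_B.
∂π/∂x_B = 51 − 4x_B − 2x_A = 0, so x_B = 12.75 − 0.5x_A.
The reaction-function slope is −0.5, so an 8-unit rise in x_A moves x_B by −0.5 × 8 = −4. B's best response falls — the actions are strategic substitutes.

-4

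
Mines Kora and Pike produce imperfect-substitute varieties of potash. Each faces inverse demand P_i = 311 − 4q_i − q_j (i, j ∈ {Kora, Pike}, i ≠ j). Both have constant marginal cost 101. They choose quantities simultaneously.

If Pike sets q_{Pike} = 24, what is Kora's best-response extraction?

Mine Kora's profit: π = q_{Kora}(311 − 4q_{Kora} − q_{Pike}) − 101q_{Kora}.
∂π/∂q_{Kora} = 210 − 8q_{Kora} − q_{Pike} = 0 ⇒ q_{Kora} = 26.25 − 0.125q_{Pike}.
At q_{Pike} = 24: q_{Kora} = 26.25 − 0.125·24 = 23.25.

23.25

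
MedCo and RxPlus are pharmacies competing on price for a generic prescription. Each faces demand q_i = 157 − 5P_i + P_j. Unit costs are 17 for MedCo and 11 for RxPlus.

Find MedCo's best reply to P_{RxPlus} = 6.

24.8

MedCo's profit: π = (P_{MedCo} − 17)(157 − 5P_{MedCo} + P_{RxPlus}).
∂π/∂P_{MedCo} = 242 − 10P_{MedCo} + P_{RxPlus} = 0 ⇒ P_{MedCo} = 24.2 + 0.1P_{RxPlus}.
At P_{RxPlus} = 6: P_{MedCo} = 24.2 + 0.1·6 = 24.8.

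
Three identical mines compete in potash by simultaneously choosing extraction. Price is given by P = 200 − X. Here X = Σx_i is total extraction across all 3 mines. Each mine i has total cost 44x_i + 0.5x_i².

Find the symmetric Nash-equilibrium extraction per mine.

A representative mine's profit is π_i = x_i(200 − X) − 44x_i − 0.5x_i², with X = x_i + Σ_{j≠i} x_j.
First-order condition: 156 − 3x_i − Σ_{j≠i} x_j = 0.
In a symmetric equilibrium every mine chooses the same x, so Σ_{j≠i} x_j = 2x. The condition becomes 156 − 5x = 0, giving x = 156/5 = 31.2.

31.2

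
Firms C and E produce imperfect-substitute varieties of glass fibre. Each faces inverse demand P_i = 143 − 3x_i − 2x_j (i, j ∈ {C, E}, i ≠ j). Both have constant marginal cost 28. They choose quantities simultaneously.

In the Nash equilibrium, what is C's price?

Firm C's profit: π = x_C(143 − 3x_C − 2x_E) − 28x_C.
∂π/∂x_C = 115 − 6x_C − 2x_E = 0 ⇒ x_C = 115/6 − (1/3)x_E.
The game is symmetric, so in equilibrium x_E = x_C: the reaction function gives (4/3)x_C = 115/6, hence x_C = 14.375.
P_C = 143 − 3·14.375 − 2·14.375 = 71.125.

71.125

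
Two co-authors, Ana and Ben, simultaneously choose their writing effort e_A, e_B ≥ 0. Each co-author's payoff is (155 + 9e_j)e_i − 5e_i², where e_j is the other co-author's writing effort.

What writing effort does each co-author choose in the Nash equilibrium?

155

Ana's payoff is (155 + 9e_B)e_A − 5e_A².
∂π/∂e_A = 155 + 9e_B − 10e_A = 0, so e_A = 15.5 + 0.9e_B.
By symmetry e_B = e_A; substituting into the reaction function, 0.1e_A = 15.5 and e_A = 155.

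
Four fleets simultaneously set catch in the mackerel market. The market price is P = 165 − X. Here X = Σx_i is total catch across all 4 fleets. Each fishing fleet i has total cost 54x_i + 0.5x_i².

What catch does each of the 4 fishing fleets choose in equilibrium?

A representative fishing fleet's profit is π_i = x_i(165 − X) − 54x_i − 0.5x_i², with X = x_i + Σ_{j≠i} x_j.
First-order condition: 111 − 3x_i − Σ_{j≠i} x_j = 0.
In a symmetric equilibrium every fishing fleet chooses the same x, so Σ_{j≠i} x_j = 3x. The condition becomes 111 − 6x = 0, giving x = 111/6 = 18.5.

18.5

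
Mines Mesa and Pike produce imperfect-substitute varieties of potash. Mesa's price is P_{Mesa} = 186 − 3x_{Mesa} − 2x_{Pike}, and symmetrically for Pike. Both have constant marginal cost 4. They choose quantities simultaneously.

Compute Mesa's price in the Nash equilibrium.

72.25

Mine Mesa's profit: π = x_{Mesa}(186 − 3x_{Mesa} − 2x_{Pike}) − 4x_{Mesa}.
∂π/∂x_{Mesa} = 182 − 6x_{Mesa} − 2x_{Pike} = 0 ⇒ x_{Mesa} = 91/3 − (1/3)x_{Pike}.
Setting x_{Mesa} = x_{Pike} in the reaction function: x_{Mesa} = 91/3 − (1/3)x_{Mesa}, so x_{Mesa} = (91/3) / (4/3) = 22.75.
P_{Mesa} = 186 − 3·22.75 − 2·22.75 = 72.25.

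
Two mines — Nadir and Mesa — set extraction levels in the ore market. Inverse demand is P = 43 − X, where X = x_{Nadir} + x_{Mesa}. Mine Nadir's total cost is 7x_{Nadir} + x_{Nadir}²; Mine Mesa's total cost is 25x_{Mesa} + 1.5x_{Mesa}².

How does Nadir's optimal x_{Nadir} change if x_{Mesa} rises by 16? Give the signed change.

-4

Mine Nadir's profit: π = x_{Nadir}(43 − (x_{Nadir} + x_{Mesa})) − 7x_{Nadir} − x_{Nadir}².
∂π/∂x_{Nadir} = 36 − 4x_{Nadir} − x_{Mesa} = 0, so x_{Nadir} = 9 − 0.25x_{Mesa}.
The reaction-function slope is −0.25, so a 16-unit rise in x_{Mesa} moves x_{Nadir} by −0.25 × 16 = −4. Nadir's best response falls — the actions are strategic substitutes.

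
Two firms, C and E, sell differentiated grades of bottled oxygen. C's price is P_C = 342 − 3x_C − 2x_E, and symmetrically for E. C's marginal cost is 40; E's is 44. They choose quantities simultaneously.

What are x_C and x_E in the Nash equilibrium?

Firm C's profit: π = x_C(342 − 3x_C − 2x_E) − 40x_C.
∂π/∂x_C = 302 − 6x_C − 2x_E = 0 ⇒ x_C = 151/3 − (1/3)x_E.
Similarly x_E = 149/3 − (1/3)x_C.
Solving the two reaction functions simultaneously: (1 − (−1/3)(−1/3))x_C = 151/3 − (1/3)·(149/3), so (8/9)x_C = 304/9 and x_C = 38.
Then x_E = 149/3 − (1/3)·38 = 37.

38, 37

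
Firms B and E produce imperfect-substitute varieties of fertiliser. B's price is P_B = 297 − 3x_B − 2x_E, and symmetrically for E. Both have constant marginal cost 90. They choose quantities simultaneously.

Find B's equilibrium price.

167.625

Firm B's profit: π = x_B(297 − 3x_B − 2x_E) − 90x_B.
∂π/∂x_B = 207 − 6x_B − 2x_E = 0 ⇒ x_B = 34.5 − (1/3)x_E.
Setting x_B = x_E in the reaction function: x_B = 34.5 − (1/3)x_B, so x_B = 34.5 / (4/3) = 25.875.
P_B = 297 − 3·25.875 − 2·25.875 = 167.625.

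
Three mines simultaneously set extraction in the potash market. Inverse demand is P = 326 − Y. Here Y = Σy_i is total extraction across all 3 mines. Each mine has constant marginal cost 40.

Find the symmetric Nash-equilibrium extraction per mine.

71.5

A representative mine's profit is π_i = y_i(326 − Y) − 40y_i, with Y = y_i + Σ_{j≠i} y_j.
First-order condition: 286 − 2y_i − Σ_{j≠i} y_j = 0.
In a symmetric equilibrium every mine chooses the same y, so Σ_{j≠i} y_j = 2y. The condition becomes 286 − 4y = 0, giving y = 286/4 = 71.5.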